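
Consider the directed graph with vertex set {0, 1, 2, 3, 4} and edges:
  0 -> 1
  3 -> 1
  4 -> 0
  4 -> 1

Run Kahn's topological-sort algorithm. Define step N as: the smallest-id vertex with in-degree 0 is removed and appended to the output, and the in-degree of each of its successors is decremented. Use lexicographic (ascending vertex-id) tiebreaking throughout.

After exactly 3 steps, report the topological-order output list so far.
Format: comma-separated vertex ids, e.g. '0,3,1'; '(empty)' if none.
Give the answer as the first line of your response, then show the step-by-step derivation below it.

2,3,4

step 1: output 2; order=[2]; indeg=(1,3,0,0,0)
step 2: output 3; order=[2,3]; indeg=(1,2,0,0,0)
step 3: output 4; order=[2,3,4]; indeg=(0,1,0,0,0)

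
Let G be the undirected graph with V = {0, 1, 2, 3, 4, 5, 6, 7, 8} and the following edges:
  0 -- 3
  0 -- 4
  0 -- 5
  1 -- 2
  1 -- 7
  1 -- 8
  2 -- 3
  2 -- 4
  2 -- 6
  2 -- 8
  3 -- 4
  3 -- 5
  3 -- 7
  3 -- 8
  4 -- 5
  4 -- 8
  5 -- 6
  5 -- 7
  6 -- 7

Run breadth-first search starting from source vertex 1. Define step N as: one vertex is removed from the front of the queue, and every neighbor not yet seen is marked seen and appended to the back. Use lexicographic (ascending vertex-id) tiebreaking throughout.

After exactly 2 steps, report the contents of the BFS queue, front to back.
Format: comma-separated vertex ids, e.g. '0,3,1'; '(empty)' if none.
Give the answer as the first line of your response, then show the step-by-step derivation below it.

7,8,3,4,6

step 1: dequeue 1; queue=[2,7,8]; order=1
step 2: dequeue 2; queue=[7,8,3,4,6]; order=1,2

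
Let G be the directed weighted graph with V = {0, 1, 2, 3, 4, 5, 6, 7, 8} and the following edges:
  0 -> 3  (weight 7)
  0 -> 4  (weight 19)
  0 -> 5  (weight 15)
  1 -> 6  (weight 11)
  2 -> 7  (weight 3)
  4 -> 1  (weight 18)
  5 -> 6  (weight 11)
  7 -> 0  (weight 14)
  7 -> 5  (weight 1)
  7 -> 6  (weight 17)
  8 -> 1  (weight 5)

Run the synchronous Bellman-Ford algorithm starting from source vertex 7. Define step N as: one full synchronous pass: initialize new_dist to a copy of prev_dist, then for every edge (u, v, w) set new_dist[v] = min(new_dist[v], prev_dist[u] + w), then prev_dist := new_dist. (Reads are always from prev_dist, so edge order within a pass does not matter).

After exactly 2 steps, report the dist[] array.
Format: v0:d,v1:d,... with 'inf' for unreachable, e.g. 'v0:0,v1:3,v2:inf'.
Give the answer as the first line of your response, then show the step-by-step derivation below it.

v0:14,v1:inf,v2:inf,v3:21,v4:33,v5:1,v6:12,v7:0,v8:inf

step 1: dist = v0:14,v1:inf,v2:inf,v3:inf,v4:inf,v5:1,v6:17,v7:0,v8:inf
step 2: dist = v0:14,v1:inf,v2:inf,v3:21,v4:33,v5:1,v6:12,v7:0,v8:inf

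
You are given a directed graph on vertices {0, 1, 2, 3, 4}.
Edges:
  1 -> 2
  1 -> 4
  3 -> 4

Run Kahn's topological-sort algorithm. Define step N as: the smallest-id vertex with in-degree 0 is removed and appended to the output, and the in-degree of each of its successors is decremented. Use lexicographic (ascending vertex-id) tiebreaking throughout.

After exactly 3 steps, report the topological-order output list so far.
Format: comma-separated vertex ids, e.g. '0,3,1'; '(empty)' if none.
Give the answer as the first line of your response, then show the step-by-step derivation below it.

0,1,2

step 1: output 0; order=[0]; indeg=(0,0,1,0,2)
step 2: output 1; order=[0,1]; indeg=(0,0,0,0,1)
step 3: output 2; order=[0,1,2]; indeg=(0,0,0,0,1)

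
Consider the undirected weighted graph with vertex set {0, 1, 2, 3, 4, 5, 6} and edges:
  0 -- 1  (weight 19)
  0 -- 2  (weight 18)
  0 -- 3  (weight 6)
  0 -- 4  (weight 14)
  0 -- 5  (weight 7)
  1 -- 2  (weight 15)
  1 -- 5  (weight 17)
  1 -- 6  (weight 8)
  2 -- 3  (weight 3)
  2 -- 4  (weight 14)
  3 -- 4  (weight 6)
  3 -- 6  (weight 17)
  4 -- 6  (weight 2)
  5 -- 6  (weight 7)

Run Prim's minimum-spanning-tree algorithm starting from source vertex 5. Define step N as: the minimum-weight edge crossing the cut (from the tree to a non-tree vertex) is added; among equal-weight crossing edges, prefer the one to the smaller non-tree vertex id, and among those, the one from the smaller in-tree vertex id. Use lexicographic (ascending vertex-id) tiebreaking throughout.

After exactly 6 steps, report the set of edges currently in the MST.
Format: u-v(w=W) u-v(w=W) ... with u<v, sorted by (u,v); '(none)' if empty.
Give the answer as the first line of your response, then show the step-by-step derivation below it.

0-3(w=6) 0-5(w=7) 1-6(w=8) 2-3(w=3) 3-4(w=6) 4-6(w=2)

step 1: add edge 0-5 (w=7); MST = {0-5(w=7)}
step 2: add edge 0-3 (w=6); MST = {0-3(w=6) 0-5(w=7)}
step 3: add edge 2-3 (w=3); MST = {0-3(w=6) 0-5(w=7) 2-3(w=3)}
step 4: add edge 3-4 (w=6); MST = {0-3(w=6) 0-5(w=7) 2-3(w=3) 3-4(w=6)}
step 5: add edge 4-6 (w=2); MST = {0-3(w=6) 0-5(w=7) 2-3(w=3) 3-4(w=6) 4-6(w=2)}
step 6: add edge 1-6 (w=8); MST = {0-3(w=6) 0-5(w=7) 1-6(w=8) 2-3(w=3) 3-4(w=6) 4-6(w=2)}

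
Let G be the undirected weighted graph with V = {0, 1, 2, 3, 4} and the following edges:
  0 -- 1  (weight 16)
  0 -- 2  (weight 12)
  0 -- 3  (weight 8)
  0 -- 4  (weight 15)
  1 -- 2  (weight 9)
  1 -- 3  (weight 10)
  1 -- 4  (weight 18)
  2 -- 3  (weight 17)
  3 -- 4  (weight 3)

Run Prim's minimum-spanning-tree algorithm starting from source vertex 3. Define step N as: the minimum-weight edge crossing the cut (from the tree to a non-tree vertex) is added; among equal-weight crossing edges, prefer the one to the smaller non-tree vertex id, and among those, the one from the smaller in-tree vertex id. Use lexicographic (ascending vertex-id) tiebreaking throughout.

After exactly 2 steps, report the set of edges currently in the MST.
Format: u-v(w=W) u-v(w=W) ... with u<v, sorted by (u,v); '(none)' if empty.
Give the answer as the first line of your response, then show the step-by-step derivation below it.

0-3(w=8) 3-4(w=3)

step 1: add edge 3-4 (w=3); MST = {3-4(w=3)}
step 2: add edge 0-3 (w=8); MST = {0-3(w=8) 3-4(w=3)}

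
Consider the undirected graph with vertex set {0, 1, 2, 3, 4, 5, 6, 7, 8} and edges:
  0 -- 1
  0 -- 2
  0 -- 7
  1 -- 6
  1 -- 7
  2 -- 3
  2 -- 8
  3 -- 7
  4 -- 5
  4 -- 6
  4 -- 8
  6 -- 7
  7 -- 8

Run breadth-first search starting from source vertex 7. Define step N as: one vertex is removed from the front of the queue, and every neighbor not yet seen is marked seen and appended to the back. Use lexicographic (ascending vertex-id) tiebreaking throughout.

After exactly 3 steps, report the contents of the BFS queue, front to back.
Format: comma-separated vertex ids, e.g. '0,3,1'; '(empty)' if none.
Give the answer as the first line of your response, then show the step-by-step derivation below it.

3,6,8,2

step 1: dequeue 7; queue=[0,1,3,6,8]; order=7
step 2: dequeue 0; queue=[1,3,6,8,2]; order=7,0
step 3: dequeue 1; queue=[3,6,8,2]; order=7,0,1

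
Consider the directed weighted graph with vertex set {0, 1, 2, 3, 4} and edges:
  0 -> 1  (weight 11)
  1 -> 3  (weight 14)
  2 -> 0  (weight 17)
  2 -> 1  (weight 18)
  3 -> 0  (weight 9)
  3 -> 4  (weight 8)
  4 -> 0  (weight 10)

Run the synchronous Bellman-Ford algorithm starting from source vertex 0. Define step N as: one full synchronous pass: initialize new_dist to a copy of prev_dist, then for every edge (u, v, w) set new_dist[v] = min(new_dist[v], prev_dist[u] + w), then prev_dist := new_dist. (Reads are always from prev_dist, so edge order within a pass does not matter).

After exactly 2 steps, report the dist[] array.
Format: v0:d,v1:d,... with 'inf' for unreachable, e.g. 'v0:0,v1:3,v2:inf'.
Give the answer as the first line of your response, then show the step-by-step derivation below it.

v0:0,v1:11,v2:inf,v3:25,v4:inf

step 1: dist = v0:0,v1:11,v2:inf,v3:inf,v4:inf
step 2: dist = v0:0,v1:11,v2:inf,v3:25,v4:inf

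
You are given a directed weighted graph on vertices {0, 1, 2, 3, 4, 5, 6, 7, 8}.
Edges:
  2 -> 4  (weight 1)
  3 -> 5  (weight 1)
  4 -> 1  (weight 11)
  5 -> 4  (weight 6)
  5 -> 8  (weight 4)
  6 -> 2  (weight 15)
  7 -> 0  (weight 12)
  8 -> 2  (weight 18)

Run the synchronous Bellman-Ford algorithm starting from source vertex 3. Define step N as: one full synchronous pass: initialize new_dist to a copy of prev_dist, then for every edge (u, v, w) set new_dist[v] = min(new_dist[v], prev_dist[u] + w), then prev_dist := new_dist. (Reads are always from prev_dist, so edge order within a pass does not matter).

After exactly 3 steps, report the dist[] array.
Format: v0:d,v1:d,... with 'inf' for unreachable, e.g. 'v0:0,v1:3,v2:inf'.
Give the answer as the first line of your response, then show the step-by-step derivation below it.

v0:inf,v1:18,v2:23,v3:0,v4:7,v5:1,v6:inf,v7:inf,v8:5

step 1: dist = v0:inf,v1:inf,v2:inf,v3:0,v4:inf,v5:1,v6:inf,v7:inf,v8:inf
step 2: dist = v0:inf,v1:inf,v2:inf,v3:0,v4:7,v5:1,v6:inf,v7:inf,v8:5
step 3: dist = v0:inf,v1:18,v2:23,v3:0,v4:7,v5:1,v6:inf,v7:inf,v8:5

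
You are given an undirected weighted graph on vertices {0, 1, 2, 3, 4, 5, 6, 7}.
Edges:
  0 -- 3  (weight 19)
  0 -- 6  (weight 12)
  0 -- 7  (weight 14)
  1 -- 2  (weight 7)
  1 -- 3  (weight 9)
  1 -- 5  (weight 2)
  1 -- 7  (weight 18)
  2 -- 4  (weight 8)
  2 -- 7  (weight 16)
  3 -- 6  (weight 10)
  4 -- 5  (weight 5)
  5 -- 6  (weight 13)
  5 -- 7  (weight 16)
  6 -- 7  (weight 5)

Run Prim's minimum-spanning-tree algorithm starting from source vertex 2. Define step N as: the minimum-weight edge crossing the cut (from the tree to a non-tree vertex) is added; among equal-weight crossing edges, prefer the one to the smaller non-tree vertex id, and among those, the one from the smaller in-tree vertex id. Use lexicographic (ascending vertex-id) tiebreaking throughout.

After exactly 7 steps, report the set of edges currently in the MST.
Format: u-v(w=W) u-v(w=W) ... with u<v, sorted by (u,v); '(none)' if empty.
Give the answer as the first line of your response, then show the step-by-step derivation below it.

0-6(w=12) 1-2(w=7) 1-3(w=9) 1-5(w=2) 3-6(w=10) 4-5(w=5) 6-7(w=5)

step 1: add edge 1-2 (w=7); MST = {1-2(w=7)}
step 2: add edge 1-5 (w=2); MST = {1-2(w=7) 1-5(w=2)}
step 3: add edge 4-5 (w=5); MST = {1-2(w=7) 1-5(w=2) 4-5(w=5)}
step 4: add edge 1-3 (w=9); MST = {1-2(w=7) 1-3(w=9) 1-5(w=2) 4-5(w=5)}
step 5: add edge 3-6 (w=10); MST = {1-2(w=7) 1-3(w=9) 1-5(w=2) 3-6(w=10) 4-5(w=5)}
step 6: add edge 6-7 (w=5); MST = {1-2(w=7) 1-3(w=9) 1-5(w=2) 3-6(w=10) 4-5(w=5) 6-7(w=5)}
step 7: add edge 0-6 (w=12); MST = {0-6(w=12) 1-2(w=7) 1-3(w=9) 1-5(w=2) 3-6(w=10) 4-5(w=5) 6-7(w=5)}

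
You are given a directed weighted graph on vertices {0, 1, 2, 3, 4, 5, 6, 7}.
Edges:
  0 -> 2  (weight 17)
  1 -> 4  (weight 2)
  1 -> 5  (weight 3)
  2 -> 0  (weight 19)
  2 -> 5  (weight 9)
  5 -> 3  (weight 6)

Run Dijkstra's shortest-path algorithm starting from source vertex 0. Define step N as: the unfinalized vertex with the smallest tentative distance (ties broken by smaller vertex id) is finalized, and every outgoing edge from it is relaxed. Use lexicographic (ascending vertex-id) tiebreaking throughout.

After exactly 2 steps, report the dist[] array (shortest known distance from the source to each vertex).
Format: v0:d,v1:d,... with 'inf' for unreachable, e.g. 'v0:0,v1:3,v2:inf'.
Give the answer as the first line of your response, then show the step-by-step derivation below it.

v0:0,v1:inf,v2:17,v3:inf,v4:inf,v5:26,v6:inf,v7:inf

step 1: dist = v0:0,v1:inf,v2:17,v3:inf,v4:inf,v5:inf,v6:inf,v7:inf
step 2: dist = v0:0,v1:inf,v2:17,v3:inf,v4:inf,v5:26,v6:inf,v7:inf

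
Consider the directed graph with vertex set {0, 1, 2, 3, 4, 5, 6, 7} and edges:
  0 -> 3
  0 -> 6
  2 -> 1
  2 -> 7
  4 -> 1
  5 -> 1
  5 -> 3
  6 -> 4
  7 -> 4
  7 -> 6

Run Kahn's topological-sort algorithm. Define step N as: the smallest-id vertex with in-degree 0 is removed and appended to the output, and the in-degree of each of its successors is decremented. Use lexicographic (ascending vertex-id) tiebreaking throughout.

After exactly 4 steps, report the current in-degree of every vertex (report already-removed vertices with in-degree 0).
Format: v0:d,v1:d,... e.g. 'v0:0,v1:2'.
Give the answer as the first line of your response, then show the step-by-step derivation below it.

v0:0,v1:1,v2:0,v3:0,v4:2,v5:0,v6:1,v7:0

step 1: output 0; order=[0]; indeg=(0,3,0,1,2,0,1,1)
step 2: output 2; order=[0,2]; indeg=(0,2,0,1,2,0,1,0)
step 3: output 5; order=[0,2,5]; indeg=(0,1,0,0,2,0,1,0)
step 4: output 3; order=[0,2,5,3]; indeg=(0,1,0,0,2,0,1,0)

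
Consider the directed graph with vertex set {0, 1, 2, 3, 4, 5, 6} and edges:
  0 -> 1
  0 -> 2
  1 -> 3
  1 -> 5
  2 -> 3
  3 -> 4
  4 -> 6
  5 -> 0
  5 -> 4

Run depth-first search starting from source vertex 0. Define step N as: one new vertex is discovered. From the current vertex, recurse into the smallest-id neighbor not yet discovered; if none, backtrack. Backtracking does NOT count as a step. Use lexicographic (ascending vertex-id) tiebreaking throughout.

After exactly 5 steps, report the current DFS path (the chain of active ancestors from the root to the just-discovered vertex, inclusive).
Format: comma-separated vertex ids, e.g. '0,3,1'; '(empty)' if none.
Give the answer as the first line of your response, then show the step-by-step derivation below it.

0,1,3,4,6

step 1: discover 0; path=0; order=0
step 2: discover 1; path=0>1; order=0,1
step 3: discover 3; path=0>1>3; order=0,1,3
step 4: discover 4; path=0>1>3>4; order=0,1,3,4
step 5: discover 6; path=0>1>3>4>6; order=0,1,3,4,6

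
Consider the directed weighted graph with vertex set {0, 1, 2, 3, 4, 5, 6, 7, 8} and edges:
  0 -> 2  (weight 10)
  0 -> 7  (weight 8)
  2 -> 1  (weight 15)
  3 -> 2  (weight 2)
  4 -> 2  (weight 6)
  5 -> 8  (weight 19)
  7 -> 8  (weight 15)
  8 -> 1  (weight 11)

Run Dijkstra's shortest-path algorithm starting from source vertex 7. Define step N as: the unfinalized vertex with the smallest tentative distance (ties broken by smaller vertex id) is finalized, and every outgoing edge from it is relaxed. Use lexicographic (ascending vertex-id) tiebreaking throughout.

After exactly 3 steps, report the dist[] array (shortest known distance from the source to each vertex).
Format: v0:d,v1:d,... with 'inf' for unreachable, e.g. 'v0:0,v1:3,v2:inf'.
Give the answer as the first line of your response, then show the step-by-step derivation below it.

v0:inf,v1:26,v2:inf,v3:inf,v4:inf,v5:inf,v6:inf,v7:0,v8:15

step 1: dist = v0:inf,v1:inf,v2:inf,v3:inf,v4:inf,v5:inf,v6:inf,v7:0,v8:15
step 2: dist = v0:inf,v1:26,v2:inf,v3:inf,v4:inf,v5:inf,v6:inf,v7:0,v8:15
step 3: dist = v0:inf,v1:26,v2:inf,v3:inf,v4:inf,v5:inf,v6:inf,v7:0,v8:15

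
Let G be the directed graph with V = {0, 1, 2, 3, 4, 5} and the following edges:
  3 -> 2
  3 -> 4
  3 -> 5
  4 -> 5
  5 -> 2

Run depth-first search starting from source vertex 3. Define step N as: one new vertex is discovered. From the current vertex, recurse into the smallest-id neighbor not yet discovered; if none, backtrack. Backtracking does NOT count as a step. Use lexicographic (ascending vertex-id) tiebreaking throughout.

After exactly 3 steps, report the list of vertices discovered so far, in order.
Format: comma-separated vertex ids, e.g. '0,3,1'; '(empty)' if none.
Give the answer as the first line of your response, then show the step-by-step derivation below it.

3,2,4

step 1: discover 3; path=3; order=3
step 2: discover 2; path=3>2; order=3,2
step 3: discover 4; path=3>4; order=3,2,4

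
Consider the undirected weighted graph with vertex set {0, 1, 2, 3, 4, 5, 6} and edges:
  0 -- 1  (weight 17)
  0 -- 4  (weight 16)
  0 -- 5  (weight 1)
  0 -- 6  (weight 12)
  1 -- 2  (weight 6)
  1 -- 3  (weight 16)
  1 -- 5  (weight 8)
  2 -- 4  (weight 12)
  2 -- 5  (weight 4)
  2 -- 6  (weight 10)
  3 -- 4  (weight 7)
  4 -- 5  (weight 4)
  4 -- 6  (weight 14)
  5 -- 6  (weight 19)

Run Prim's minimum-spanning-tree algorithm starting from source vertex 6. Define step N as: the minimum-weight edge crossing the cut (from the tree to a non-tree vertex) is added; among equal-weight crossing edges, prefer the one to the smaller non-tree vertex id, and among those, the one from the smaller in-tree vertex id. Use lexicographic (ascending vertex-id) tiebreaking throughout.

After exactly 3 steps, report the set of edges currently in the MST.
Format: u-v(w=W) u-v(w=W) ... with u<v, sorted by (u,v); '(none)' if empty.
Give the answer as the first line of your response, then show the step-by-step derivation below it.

0-5(w=1) 2-5(w=4) 2-6(w=10)

step 1: add edge 2-6 (w=10); MST = {2-6(w=10)}
step 2: add edge 2-5 (w=4); MST = {2-5(w=4) 2-6(w=10)}
step 3: add edge 0-5 (w=1); MST = {0-5(w=1) 2-5(w=4) 2-6(w=10)}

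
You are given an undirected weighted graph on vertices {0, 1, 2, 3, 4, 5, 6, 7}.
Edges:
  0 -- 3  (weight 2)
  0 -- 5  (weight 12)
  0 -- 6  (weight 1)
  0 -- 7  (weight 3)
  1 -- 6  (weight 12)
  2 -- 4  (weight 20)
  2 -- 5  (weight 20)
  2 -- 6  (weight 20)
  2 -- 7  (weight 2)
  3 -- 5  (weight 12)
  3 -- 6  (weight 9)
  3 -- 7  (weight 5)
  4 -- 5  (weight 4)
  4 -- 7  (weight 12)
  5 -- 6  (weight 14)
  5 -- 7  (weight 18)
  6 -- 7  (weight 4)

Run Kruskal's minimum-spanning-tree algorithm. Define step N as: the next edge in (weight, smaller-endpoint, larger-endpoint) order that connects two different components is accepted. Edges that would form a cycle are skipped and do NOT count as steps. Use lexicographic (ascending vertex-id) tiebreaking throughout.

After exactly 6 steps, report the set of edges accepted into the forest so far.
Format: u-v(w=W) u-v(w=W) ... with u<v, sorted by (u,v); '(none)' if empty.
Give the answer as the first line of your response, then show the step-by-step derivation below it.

0-3(w=2) 0-5(w=12) 0-6(w=1) 0-7(w=3) 2-7(w=2) 4-5(w=4)

step 1: add edge 0-6 (w=1); MST = {0-6(w=1)}
step 2: add edge 0-3 (w=2); MST = {0-3(w=2) 0-6(w=1)}
step 3: add edge 2-7 (w=2); MST = {0-3(w=2) 0-6(w=1) 2-7(w=2)}
step 4: add edge 0-7 (w=3); MST = {0-3(w=2) 0-6(w=1) 0-7(w=3) 2-7(w=2)}
step 5: add edge 4-5 (w=4); MST = {0-3(w=2) 0-6(w=1) 0-7(w=3) 2-7(w=2) 4-5(w=4)}
step 6: add edge 0-5 (w=12); MST = {0-3(w=2) 0-5(w=12) 0-6(w=1) 0-7(w=3) 2-7(w=2) 4-5(w=4)}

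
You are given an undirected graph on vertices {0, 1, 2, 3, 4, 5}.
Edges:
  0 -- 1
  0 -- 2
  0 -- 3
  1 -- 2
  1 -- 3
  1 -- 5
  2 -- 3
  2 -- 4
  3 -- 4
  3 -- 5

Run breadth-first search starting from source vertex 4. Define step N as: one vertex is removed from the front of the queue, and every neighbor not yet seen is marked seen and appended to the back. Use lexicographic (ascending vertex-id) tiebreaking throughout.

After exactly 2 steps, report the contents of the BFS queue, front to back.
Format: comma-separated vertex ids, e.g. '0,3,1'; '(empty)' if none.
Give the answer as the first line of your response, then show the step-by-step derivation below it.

3,0,1

step 1: dequeue 4; queue=[2,3]; order=4
step 2: dequeue 2; queue=[3,0,1]; order=4,2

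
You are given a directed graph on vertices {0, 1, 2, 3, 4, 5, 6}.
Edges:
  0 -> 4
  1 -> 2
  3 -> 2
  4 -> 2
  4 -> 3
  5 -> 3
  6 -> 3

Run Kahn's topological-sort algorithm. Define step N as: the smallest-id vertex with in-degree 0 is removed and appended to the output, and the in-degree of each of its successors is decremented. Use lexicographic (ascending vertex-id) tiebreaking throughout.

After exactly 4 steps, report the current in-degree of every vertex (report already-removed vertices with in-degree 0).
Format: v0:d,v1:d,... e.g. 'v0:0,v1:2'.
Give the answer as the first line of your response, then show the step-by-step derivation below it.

v0:0,v1:0,v2:1,v3:1,v4:0,v5:0,v6:0

step 1: output 0; order=[0]; indeg=(0,0,3,3,0,0,0)
step 2: output 1; order=[0,1]; indeg=(0,0,2,3,0,0,0)
step 3: output 4; order=[0,1,4]; indeg=(0,0,1,2,0,0,0)
step 4: output 5; order=[0,1,4,5]; indeg=(0,0,1,1,0,0,0)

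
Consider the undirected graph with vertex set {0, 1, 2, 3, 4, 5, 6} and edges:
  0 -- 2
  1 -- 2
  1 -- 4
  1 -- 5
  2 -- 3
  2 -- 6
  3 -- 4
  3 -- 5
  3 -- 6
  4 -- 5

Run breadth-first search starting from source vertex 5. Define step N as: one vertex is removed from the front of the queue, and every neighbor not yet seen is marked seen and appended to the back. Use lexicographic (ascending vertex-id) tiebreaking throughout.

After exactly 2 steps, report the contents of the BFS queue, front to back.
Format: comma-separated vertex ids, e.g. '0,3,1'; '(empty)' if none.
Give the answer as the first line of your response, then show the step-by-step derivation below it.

3,4,2

step 1: dequeue 5; queue=[1,3,4]; order=5
step 2: dequeue 1; queue=[3,4,2]; order=5,1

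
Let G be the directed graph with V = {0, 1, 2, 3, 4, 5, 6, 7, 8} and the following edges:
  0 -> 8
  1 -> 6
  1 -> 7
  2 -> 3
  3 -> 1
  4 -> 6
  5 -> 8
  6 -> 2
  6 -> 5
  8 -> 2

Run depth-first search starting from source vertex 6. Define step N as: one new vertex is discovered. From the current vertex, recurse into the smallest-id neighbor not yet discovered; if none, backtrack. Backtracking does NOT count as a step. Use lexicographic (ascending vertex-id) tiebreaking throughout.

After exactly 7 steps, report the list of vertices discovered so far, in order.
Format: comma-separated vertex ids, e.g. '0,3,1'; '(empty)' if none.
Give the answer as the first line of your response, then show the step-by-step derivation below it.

6,2,3,1,7,5,8

step 1: discover 6; path=6; order=6
step 2: discover 2; path=6>2; order=6,2
step 3: discover 3; path=6>2>3; order=6,2,3
step 4: discover 1; path=6>2>3>1; order=6,2,3,1
step 5: discover 7; path=6>2>3>1>7; order=6,2,3,1,7
step 6: discover 5; path=6>5; order=6,2,3,1,7,5
step 7: discover 8; path=6>5>8; order=6,2,3,1,7,5,8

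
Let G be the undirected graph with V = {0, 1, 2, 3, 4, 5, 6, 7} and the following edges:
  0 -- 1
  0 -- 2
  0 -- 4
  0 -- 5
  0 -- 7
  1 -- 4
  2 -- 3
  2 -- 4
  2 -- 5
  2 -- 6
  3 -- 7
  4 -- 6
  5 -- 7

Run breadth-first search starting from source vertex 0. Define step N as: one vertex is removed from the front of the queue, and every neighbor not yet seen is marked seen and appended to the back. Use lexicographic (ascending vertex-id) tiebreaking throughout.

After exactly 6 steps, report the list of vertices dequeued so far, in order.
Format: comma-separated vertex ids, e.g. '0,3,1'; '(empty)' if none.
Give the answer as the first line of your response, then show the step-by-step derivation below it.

0,1,2,4,5,7

step 1: dequeue 0; queue=[1,2,4,5,7]; order=0
step 2: dequeue 1; queue=[2,4,5,7]; order=0,1
step 3: dequeue 2; queue=[4,5,7,3,6]; order=0,1,2
step 4: dequeue 4; queue=[5,7,3,6]; order=0,1,2,4
step 5: dequeue 5; queue=[7,3,6]; order=0,1,2,4,5
step 6: dequeue 7; queue=[3,6]; order=0,1,2,4,5,7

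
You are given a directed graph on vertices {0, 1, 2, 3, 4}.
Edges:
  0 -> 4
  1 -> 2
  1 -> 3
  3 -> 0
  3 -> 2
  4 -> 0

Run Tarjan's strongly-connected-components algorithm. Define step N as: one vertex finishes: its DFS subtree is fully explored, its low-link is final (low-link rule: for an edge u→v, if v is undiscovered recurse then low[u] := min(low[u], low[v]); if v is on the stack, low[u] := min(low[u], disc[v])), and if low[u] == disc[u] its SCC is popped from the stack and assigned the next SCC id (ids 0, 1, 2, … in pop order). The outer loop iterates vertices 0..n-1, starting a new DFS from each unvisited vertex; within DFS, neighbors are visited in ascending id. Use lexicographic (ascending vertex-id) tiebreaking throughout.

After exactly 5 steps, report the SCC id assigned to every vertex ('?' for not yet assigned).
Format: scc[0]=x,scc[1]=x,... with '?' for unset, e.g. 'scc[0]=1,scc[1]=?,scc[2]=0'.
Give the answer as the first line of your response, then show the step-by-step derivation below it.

scc[0]=0,scc[1]=3,scc[2]=1,scc[3]=2,scc[4]=0

step 1: low=(low[0]=0,low[1]=?,low[2]=?,low[3]=?,low[4]=0); scc=(scc[0]=?,scc[1]=?,scc[2]=?,scc[3]=?,scc[4]=?)
step 2: low=(low[0]=0,low[1]=?,low[2]=?,low[3]=?,low[4]=0); scc=(scc[0]=0,scc[1]=?,scc[2]=?,scc[3]=?,scc[4]=0)
step 3: low=(low[0]=0,low[1]=2,low[2]=3,low[3]=?,low[4]=0); scc=(scc[0]=0,scc[1]=?,scc[2]=1,scc[3]=?,scc[4]=0)
step 4: low=(low[0]=0,low[1]=2,low[2]=3,low[3]=4,low[4]=0); scc=(scc[0]=0,scc[1]=?,scc[2]=1,scc[3]=2,scc[4]=0)
step 5: low=(low[0]=0,low[1]=2,low[2]=3,low[3]=4,low[4]=0); scc=(scc[0]=0,scc[1]=3,scc[2]=1,scc[3]=2,scc[4]=0)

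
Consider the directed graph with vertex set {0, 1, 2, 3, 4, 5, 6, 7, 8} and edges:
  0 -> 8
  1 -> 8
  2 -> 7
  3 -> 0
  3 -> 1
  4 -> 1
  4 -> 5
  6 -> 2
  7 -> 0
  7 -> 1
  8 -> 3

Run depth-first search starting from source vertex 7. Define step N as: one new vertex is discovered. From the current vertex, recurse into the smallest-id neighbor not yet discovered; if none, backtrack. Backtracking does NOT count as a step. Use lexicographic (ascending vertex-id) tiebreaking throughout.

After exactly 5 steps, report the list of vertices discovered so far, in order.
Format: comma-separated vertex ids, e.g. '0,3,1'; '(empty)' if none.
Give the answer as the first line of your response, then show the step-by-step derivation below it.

7,0,8,3,1

step 1: discover 7; path=7; order=7
step 2: discover 0; path=7>0; order=7,0
step 3: discover 8; path=7>0>8; order=7,0,8
step 4: discover 3; path=7>0>8>3; order=7,0,8,3
step 5: discover 1; path=7>0>8>3>1; order=7,0,8,3,1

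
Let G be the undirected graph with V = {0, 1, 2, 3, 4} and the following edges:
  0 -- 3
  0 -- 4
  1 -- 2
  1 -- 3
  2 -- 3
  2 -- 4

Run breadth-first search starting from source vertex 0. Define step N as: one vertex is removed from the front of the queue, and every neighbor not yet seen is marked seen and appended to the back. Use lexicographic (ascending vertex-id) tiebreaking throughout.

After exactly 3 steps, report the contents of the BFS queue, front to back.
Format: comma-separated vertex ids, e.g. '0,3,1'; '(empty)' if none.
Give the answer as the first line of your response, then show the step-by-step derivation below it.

1,2

step 1: dequeue 0; queue=[3,4]; order=0
step 2: dequeue 3; queue=[4,1,2]; order=0,3
step 3: dequeue 4; queue=[1,2]; order=0,3,4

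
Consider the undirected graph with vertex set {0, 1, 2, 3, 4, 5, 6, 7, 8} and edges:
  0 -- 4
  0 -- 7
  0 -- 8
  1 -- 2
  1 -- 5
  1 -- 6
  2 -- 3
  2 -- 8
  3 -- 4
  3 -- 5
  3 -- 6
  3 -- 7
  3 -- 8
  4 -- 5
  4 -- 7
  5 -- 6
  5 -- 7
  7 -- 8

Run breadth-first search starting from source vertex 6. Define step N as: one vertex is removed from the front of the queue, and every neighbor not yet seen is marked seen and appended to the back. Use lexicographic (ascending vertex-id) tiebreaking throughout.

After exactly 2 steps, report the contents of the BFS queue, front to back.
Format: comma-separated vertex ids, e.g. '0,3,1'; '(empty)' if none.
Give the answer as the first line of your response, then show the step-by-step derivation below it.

3,5,2

step 1: dequeue 6; queue=[1,3,5]; order=6
step 2: dequeue 1; queue=[3,5,2]; order=6,1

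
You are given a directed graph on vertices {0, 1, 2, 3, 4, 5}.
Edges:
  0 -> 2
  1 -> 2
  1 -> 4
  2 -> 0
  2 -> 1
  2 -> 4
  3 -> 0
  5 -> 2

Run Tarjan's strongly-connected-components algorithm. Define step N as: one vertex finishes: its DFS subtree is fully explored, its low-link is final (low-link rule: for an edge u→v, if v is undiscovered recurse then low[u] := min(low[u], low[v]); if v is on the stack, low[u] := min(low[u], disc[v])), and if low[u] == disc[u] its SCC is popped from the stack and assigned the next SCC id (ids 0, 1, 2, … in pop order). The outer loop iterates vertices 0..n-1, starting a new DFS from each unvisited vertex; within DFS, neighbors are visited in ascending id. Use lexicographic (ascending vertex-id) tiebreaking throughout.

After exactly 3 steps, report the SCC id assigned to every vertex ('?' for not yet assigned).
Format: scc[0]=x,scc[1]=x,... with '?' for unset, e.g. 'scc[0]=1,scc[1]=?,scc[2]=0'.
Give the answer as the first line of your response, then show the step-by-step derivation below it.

scc[0]=?,scc[1]=?,scc[2]=?,scc[3]=?,scc[4]=0,scc[5]=?

step 1: low=(low[0]=0,low[1]=1,low[2]=0,low[3]=?,low[4]=3,low[5]=?); scc=(scc[0]=?,scc[1]=?,scc[2]=?,scc[3]=?,scc[4]=0,scc[5]=?)
step 2: low=(low[0]=0,low[1]=1,low[2]=0,low[3]=?,low[4]=3,low[5]=?); scc=(scc[0]=?,scc[1]=?,scc[2]=?,scc[3]=?,scc[4]=0,scc[5]=?)
step 3: low=(low[0]=0,low[1]=1,low[2]=0,low[3]=?,low[4]=3,low[5]=?); scc=(scc[0]=?,scc[1]=?,scc[2]=?,scc[3]=?,scc[4]=0,scc[5]=?)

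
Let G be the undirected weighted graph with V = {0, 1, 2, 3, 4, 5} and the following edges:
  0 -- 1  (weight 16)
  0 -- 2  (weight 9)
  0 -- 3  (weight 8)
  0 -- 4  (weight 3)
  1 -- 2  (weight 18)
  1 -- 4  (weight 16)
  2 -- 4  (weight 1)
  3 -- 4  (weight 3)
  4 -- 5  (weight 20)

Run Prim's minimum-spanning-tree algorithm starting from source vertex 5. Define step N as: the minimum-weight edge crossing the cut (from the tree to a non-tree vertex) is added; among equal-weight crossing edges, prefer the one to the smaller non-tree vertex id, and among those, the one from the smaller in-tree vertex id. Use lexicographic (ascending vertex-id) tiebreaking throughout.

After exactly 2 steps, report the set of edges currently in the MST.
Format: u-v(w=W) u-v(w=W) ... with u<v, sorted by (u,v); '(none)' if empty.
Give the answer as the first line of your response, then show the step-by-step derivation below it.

2-4(w=1) 4-5(w=20)

step 1: add edge 4-5 (w=20); MST = {4-5(w=20)}
step 2: add edge 2-4 (w=1); MST = {2-4(w=1) 4-5(w=20)}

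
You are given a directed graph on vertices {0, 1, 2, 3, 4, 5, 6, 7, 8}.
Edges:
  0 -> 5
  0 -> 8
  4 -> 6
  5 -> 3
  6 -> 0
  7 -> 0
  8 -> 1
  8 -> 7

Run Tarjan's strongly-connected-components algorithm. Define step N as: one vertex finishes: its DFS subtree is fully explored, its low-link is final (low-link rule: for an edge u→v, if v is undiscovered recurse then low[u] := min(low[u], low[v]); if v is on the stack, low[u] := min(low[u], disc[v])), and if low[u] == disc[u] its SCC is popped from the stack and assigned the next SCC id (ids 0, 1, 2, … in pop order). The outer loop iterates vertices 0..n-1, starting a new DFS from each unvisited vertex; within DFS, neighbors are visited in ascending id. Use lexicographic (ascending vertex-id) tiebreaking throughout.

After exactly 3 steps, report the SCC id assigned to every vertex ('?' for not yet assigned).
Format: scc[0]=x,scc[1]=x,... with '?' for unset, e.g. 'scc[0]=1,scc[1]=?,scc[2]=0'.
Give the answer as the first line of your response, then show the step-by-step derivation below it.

scc[0]=?,scc[1]=2,scc[2]=?,scc[3]=0,scc[4]=?,scc[5]=1,scc[6]=?,scc[7]=?,scc[8]=?

step 1: low=(low[0]=0,low[1]=?,low[2]=?,low[3]=2,low[4]=?,low[5]=1,low[6]=?,low[7]=?,low[8]=?); scc=(scc[0]=?,scc[1]=?,scc[2]=?,scc[3]=0,scc[4]=?,scc[5]=?,scc[6]=?,scc[7]=?,scc[8]=?)
step 2: low=(low[0]=0,low[1]=?,low[2]=?,low[3]=2,low[4]=?,low[5]=1,low[6]=?,low[7]=?,low[8]=?); scc=(scc[0]=?,scc[1]=?,scc[2]=?,scc[3]=0,scc[4]=?,scc[5]=1,scc[6]=?,scc[7]=?,scc[8]=?)
step 3: low=(low[0]=0,low[1]=4,low[2]=?,low[3]=2,low[4]=?,low[5]=1,low[6]=?,low[7]=?,low[8]=3); scc=(scc[0]=?,scc[1]=2,scc[2]=?,scc[3]=0,scc[4]=?,scc[5]=1,scc[6]=?,scc[7]=?,scc[8]=?)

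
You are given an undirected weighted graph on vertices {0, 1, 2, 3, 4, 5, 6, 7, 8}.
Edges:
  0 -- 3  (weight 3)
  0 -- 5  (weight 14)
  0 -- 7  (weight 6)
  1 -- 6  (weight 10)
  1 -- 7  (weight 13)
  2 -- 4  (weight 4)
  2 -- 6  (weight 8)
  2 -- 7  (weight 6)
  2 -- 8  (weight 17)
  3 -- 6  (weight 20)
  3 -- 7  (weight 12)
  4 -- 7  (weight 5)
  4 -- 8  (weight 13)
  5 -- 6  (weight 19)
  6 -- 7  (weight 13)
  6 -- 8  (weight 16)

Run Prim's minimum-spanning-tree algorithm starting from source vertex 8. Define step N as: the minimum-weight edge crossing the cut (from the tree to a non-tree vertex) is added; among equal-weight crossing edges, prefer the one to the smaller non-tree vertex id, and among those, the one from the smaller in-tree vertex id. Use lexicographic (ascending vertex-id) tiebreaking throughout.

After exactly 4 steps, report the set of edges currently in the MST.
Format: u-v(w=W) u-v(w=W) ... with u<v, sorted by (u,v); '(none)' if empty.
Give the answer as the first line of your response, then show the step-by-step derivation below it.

0-7(w=6) 2-4(w=4) 4-7(w=5) 4-8(w=13)

step 1: add edge 4-8 (w=13); MST = {4-8(w=13)}
step 2: add edge 2-4 (w=4); MST = {2-4(w=4) 4-8(w=13)}
step 3: add edge 4-7 (w=5); MST = {2-4(w=4) 4-7(w=5) 4-8(w=13)}
step 4: add edge 0-7 (w=6); MST = {0-7(w=6) 2-4(w=4) 4-7(w=5) 4-8(w=13)}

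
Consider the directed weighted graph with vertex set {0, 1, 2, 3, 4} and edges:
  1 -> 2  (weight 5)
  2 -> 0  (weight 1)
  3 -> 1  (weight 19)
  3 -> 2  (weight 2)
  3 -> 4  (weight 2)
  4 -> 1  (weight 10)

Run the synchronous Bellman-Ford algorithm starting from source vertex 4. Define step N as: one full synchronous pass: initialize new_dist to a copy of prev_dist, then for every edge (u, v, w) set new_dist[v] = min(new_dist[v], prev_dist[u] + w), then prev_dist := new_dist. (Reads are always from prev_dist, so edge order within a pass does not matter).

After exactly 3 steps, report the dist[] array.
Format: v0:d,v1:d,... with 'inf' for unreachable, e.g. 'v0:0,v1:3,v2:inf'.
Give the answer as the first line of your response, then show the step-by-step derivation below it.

v0:16,v1:10,v2:15,v3:inf,v4:0

step 1: dist = v0:inf,v1:10,v2:inf,v3:inf,v4:0
step 2: dist = v0:inf,v1:10,v2:15,v3:inf,v4:0
step 3: dist = v0:16,v1:10,v2:15,v3:inf,v4:0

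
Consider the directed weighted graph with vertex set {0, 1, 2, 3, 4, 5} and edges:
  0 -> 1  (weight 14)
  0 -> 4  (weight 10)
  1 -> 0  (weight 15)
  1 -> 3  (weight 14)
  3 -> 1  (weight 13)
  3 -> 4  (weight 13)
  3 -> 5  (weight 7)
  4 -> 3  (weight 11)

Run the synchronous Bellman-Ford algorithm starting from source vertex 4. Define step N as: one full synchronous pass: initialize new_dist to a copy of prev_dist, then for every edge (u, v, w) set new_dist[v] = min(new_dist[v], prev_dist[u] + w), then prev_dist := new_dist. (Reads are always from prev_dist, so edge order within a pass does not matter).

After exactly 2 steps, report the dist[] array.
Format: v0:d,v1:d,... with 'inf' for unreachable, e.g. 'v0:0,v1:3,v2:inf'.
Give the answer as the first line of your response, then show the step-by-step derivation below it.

v0:inf,v1:24,v2:inf,v3:11,v4:0,v5:18

step 1: dist = v0:inf,v1:inf,v2:inf,v3:11,v4:0,v5:inf
step 2: dist = v0:inf,v1:24,v2:inf,v3:11,v4:0,v5:18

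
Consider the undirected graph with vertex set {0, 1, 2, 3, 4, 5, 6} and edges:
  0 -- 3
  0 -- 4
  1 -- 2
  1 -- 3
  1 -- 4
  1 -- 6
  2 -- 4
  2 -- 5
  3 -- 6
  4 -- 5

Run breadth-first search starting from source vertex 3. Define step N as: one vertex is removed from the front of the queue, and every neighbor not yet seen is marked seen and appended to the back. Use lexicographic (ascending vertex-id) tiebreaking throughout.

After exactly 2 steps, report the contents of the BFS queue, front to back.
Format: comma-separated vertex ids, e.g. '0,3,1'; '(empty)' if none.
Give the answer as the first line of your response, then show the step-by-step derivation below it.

1,6,4

step 1: dequeue 3; queue=[0,1,6]; order=3
step 2: dequeue 0; queue=[1,6,4]; order=3,0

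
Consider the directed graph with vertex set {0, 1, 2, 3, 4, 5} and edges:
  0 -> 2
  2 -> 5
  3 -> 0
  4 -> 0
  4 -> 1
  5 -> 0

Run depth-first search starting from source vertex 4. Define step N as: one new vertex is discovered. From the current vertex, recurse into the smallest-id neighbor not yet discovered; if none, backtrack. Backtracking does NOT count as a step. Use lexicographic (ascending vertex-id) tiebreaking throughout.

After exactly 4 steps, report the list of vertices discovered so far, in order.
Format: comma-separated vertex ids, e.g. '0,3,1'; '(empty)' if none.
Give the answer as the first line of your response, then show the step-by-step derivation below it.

4,0,2,5

step 1: discover 4; path=4; order=4
step 2: discover 0; path=4>0; order=4,0
step 3: discover 2; path=4>0>2; order=4,0,2
step 4: discover 5; path=4>0>2>5; order=4,0,2,5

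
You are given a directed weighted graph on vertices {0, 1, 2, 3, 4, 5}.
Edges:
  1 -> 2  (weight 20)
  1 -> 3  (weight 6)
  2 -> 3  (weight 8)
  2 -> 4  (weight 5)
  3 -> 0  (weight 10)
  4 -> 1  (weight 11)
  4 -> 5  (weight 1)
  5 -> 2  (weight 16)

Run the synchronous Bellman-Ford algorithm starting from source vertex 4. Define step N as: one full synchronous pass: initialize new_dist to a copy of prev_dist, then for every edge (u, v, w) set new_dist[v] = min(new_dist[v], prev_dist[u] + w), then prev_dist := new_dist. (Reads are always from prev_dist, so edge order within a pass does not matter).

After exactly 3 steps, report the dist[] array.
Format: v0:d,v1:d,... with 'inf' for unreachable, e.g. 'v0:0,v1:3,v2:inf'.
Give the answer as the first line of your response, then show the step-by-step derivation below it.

v0:27,v1:11,v2:17,v3:17,v4:0,v5:1

step 1: dist = v0:inf,v1:11,v2:inf,v3:inf,v4:0,v5:1
step 2: dist = v0:inf,v1:11,v2:17,v3:17,v4:0,v5:1
step 3: dist = v0:27,v1:11,v2:17,v3:17,v4:0,v5:1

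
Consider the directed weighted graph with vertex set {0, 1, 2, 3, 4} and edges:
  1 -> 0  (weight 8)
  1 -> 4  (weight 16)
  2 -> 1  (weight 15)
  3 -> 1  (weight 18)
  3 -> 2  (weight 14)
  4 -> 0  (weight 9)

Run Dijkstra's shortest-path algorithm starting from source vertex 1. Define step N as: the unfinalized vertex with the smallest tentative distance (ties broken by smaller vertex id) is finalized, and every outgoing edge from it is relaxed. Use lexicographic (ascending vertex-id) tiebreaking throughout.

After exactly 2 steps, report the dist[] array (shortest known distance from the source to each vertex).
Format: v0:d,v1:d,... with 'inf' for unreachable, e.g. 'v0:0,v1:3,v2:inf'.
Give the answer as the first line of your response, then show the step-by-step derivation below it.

v0:8,v1:0,v2:inf,v3:inf,v4:16

step 1: dist = v0:8,v1:0,v2:inf,v3:inf,v4:16
step 2: dist = v0:8,v1:0,v2:inf,v3:inf,v4:16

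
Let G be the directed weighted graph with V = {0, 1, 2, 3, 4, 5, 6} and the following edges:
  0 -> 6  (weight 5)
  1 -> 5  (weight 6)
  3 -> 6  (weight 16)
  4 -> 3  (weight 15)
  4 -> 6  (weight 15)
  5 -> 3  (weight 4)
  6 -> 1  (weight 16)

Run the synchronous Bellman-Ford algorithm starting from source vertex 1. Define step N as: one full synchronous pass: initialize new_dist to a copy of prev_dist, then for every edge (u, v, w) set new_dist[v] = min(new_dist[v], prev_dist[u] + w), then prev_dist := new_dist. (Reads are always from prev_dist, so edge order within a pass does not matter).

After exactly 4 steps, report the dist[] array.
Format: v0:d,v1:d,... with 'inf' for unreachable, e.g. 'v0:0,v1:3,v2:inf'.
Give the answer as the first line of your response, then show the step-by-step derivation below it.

v0:inf,v1:0,v2:inf,v3:10,v4:inf,v5:6,v6:26

step 1: dist = v0:inf,v1:0,v2:inf,v3:inf,v4:inf,v5:6,v6:inf
step 2: dist = v0:inf,v1:0,v2:inf,v3:10,v4:inf,v5:6,v6:inf
step 3: dist = v0:inf,v1:0,v2:inf,v3:10,v4:inf,v5:6,v6:26
step 4: dist = v0:inf,v1:0,v2:inf,v3:10,v4:inf,v5:6,v6:26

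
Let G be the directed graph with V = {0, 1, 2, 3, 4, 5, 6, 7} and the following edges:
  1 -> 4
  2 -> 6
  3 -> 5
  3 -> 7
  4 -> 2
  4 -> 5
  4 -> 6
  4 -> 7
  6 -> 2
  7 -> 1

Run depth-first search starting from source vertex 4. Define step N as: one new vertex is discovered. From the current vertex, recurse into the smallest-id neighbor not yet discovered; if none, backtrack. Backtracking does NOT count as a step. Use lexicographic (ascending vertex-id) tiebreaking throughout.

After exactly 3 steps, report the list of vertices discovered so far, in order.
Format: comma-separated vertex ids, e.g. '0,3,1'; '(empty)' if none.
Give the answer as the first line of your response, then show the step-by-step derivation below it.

4,2,6

step 1: discover 4; path=4; order=4
step 2: discover 2; path=4>2; order=4,2
step 3: discover 6; path=4>2>6; order=4,2,6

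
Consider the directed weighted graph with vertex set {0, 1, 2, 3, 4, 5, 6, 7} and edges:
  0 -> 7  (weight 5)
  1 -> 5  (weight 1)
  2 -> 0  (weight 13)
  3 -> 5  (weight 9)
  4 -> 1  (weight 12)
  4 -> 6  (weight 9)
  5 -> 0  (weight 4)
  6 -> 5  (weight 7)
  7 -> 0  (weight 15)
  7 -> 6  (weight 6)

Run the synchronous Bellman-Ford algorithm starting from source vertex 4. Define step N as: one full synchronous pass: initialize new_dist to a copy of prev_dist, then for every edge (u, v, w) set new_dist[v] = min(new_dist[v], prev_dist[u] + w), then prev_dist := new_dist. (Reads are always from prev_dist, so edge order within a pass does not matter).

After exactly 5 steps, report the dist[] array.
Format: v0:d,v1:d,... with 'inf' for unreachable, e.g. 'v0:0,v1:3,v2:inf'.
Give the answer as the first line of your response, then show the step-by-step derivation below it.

v0:17,v1:12,v2:inf,v3:inf,v4:0,v5:13,v6:9,v7:22

step 1: dist = v0:inf,v1:12,v2:inf,v3:inf,v4:0,v5:inf,v6:9,v7:inf
step 2: dist = v0:inf,v1:12,v2:inf,v3:inf,v4:0,v5:13,v6:9,v7:inf
step 3: dist = v0:17,v1:12,v2:inf,v3:inf,v4:0,v5:13,v6:9,v7:inf
step 4: dist = v0:17,v1:12,v2:inf,v3:inf,v4:0,v5:13,v6:9,v7:22
step 5: dist = v0:17,v1:12,v2:inf,v3:inf,v4:0,v5:13,v6:9,v7:22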